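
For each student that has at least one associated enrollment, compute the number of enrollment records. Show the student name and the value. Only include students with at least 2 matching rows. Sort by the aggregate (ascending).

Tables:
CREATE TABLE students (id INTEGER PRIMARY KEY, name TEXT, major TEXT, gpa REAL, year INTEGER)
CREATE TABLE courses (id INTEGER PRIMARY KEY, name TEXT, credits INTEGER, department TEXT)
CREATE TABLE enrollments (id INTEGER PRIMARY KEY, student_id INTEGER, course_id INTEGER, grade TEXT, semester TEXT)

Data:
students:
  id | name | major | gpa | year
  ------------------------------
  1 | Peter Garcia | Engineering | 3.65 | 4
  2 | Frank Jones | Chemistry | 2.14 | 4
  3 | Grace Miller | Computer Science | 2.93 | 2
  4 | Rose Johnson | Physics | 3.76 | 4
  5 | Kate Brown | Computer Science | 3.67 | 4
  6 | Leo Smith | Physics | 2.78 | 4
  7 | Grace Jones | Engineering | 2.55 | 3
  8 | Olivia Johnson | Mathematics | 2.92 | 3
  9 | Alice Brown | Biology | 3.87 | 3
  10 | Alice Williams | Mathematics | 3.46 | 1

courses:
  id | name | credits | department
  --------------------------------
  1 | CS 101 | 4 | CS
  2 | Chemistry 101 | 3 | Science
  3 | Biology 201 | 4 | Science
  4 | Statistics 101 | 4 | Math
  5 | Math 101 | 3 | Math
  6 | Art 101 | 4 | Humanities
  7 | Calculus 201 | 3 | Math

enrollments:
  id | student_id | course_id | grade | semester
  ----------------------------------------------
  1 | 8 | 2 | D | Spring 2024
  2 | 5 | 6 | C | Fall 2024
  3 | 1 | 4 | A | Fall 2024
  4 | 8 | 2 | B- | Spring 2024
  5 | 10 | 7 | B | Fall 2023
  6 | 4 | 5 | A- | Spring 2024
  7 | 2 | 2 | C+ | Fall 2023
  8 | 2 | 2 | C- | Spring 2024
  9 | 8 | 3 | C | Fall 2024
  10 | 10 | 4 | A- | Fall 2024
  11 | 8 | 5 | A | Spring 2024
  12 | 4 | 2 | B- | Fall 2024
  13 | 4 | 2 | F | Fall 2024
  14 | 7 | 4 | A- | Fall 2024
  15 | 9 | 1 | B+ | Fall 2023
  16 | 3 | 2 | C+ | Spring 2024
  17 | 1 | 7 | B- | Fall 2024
SELECT p.name, COUNT(*) AS n FROM enrollments c JOIN students p ON c.student_id = p.id GROUP BY p.id, p.name HAVING COUNT(*) >= 2 ORDER BY n ASC

Execution result:
name | n
Peter Garcia | 2
Frank Jones | 2
Alice Williams | 2
Rose Johnson | 3
Olivia Johnson | 4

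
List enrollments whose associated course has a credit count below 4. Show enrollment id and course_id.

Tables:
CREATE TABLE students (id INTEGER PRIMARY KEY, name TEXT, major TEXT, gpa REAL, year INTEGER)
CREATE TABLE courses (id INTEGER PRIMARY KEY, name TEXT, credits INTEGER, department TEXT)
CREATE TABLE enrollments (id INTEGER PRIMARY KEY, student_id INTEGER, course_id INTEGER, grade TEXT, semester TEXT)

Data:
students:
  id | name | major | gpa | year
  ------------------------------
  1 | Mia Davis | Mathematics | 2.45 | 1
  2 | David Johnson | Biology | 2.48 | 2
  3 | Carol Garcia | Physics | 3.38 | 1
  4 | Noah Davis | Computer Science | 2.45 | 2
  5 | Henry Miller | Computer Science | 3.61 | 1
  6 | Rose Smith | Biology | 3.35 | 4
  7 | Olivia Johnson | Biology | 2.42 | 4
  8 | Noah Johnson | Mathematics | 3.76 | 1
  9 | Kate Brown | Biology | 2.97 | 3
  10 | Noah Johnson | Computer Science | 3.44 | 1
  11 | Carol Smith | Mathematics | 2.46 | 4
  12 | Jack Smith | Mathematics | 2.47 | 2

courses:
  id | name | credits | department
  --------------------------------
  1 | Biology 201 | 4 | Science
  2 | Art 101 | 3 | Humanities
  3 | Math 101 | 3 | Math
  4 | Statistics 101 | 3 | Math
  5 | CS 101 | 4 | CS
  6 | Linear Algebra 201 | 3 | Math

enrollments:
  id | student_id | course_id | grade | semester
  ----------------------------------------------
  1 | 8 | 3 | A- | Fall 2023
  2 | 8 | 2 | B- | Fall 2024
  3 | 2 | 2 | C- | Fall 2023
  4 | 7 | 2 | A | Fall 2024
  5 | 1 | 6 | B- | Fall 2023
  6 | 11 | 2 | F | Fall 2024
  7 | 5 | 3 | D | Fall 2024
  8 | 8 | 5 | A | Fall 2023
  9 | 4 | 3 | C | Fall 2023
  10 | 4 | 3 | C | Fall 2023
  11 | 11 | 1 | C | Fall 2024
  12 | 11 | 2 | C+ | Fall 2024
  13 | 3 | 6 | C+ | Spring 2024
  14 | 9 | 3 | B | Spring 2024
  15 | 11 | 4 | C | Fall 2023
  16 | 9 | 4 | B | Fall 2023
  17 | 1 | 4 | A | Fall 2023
SELECT id, course_id FROM enrollments WHERE course_id IN (SELECT id FROM courses WHERE credits < 4)

Execution result:
id | course_id
1 | 3
2 | 2
3 | 2
4 | 2
5 | 6
6 | 2
7 | 3
9 | 3
10 | 3
12 | 2
13 | 6
14 | 3
15 | 4
16 | 4
17 | 4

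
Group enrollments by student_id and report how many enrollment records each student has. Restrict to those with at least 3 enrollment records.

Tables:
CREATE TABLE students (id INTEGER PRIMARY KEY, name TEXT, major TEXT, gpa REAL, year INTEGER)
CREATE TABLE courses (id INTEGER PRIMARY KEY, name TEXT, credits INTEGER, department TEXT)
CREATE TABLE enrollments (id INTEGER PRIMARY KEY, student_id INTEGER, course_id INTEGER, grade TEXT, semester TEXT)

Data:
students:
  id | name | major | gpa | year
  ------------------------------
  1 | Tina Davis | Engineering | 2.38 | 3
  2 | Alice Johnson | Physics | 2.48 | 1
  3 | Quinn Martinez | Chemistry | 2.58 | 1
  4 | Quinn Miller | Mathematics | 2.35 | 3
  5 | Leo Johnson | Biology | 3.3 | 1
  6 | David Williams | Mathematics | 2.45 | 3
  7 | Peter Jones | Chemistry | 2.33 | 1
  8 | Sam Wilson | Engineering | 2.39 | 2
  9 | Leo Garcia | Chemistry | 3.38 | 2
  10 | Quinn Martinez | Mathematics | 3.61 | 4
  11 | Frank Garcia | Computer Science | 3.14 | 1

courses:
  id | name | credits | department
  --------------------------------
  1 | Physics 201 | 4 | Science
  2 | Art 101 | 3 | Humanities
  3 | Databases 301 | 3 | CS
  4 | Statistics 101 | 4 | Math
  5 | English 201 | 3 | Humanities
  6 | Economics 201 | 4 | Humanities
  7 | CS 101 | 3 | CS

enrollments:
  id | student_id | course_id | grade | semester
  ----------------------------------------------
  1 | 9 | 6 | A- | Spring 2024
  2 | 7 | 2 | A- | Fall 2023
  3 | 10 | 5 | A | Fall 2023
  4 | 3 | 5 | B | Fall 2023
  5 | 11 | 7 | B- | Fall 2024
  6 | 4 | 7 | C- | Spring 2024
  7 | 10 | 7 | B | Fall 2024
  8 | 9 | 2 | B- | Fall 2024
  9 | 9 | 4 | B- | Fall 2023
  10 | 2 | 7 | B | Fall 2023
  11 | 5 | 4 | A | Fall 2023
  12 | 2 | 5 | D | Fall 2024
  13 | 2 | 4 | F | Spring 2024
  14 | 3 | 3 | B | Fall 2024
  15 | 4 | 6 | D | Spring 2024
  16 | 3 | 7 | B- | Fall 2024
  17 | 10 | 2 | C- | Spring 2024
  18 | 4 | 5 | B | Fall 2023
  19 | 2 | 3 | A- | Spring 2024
SELECT student_id, COUNT(*) AS enrollment_count FROM enrollments GROUP BY student_id HAVING COUNT(*) >= 3

Execution result:
student_id | enrollment_count
2 | 4
3 | 3
4 | 3
9 | 3
10 | 3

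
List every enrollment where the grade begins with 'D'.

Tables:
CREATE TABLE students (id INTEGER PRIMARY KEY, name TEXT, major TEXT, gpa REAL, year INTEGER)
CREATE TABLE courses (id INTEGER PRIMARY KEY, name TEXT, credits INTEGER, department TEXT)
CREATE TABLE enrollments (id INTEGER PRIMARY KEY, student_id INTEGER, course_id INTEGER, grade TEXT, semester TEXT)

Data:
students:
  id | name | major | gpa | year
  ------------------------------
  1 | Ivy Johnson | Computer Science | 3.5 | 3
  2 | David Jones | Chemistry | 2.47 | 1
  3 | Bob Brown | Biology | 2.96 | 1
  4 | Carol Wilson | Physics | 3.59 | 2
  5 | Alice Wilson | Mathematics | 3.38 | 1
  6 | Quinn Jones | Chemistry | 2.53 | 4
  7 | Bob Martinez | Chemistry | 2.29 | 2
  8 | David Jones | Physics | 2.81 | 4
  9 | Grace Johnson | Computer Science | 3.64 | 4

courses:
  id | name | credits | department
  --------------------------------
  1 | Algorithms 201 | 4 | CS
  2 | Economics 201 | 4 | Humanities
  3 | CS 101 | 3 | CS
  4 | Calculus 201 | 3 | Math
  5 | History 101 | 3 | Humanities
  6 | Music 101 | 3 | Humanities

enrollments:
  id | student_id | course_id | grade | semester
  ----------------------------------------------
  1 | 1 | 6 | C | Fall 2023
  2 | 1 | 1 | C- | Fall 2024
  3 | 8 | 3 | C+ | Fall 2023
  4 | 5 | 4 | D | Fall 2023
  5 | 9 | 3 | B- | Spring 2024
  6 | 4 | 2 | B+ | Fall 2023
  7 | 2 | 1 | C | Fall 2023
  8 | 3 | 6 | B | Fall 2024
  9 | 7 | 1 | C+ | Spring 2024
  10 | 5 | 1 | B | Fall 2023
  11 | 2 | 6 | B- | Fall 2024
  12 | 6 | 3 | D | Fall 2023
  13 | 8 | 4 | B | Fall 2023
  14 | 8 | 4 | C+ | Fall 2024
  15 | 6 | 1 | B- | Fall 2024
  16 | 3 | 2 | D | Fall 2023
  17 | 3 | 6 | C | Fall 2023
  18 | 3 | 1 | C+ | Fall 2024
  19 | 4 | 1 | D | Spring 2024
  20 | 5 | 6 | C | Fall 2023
SELECT id, grade FROM enrollments WHERE grade LIKE 'D%'

Execution result:
id | grade
4 | D
12 | D
16 | D
19 | D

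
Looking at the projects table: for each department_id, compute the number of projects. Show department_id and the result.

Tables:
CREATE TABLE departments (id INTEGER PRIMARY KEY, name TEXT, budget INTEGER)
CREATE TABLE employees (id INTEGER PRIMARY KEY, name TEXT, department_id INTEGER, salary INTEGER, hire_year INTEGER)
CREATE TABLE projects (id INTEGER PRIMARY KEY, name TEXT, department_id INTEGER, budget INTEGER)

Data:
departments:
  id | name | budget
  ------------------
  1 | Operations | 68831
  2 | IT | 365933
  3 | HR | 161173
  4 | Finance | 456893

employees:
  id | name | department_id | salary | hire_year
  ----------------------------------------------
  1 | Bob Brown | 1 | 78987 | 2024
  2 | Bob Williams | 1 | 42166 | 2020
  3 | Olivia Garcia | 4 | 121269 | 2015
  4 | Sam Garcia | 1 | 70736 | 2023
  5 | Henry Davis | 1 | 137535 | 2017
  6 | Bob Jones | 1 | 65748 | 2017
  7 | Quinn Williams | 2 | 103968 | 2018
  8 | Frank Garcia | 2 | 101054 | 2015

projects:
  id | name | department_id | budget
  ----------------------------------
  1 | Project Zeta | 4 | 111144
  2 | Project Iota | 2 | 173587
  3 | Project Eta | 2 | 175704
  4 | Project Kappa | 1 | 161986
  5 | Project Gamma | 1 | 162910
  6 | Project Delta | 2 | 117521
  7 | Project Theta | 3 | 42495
SELECT department_id, COUNT(*) AS n FROM projects GROUP BY department_id

Execution result:
department_id | n
1 | 2
2 | 3
3 | 1
4 | 1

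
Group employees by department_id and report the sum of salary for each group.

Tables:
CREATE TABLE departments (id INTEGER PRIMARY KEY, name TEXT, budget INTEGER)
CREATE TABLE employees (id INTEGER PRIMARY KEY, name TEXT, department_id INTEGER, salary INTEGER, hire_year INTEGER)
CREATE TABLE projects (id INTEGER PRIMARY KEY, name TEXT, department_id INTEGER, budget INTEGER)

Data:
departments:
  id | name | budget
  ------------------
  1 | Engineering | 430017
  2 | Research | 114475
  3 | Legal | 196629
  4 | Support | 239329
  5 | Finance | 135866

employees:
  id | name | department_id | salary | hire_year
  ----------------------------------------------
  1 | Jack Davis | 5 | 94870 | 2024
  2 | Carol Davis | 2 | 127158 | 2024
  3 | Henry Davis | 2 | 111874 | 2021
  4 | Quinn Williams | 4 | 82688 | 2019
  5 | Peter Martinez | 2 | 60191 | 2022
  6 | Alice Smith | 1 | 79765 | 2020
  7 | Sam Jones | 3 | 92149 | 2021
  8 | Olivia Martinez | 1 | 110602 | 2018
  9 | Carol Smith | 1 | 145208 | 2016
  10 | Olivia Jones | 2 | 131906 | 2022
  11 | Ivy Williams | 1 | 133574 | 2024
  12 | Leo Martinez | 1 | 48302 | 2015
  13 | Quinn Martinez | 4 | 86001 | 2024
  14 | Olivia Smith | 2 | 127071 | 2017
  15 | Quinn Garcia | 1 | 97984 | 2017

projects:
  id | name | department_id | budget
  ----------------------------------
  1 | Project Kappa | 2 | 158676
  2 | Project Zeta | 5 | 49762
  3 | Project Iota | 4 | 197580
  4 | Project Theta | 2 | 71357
SELECT department_id, SUM(salary) AS sum_salary FROM employees GROUP BY department_id

Execution result:
department_id | sum_salary
1 | 615435
2 | 558200
3 | 92149
4 | 168689
5 | 94870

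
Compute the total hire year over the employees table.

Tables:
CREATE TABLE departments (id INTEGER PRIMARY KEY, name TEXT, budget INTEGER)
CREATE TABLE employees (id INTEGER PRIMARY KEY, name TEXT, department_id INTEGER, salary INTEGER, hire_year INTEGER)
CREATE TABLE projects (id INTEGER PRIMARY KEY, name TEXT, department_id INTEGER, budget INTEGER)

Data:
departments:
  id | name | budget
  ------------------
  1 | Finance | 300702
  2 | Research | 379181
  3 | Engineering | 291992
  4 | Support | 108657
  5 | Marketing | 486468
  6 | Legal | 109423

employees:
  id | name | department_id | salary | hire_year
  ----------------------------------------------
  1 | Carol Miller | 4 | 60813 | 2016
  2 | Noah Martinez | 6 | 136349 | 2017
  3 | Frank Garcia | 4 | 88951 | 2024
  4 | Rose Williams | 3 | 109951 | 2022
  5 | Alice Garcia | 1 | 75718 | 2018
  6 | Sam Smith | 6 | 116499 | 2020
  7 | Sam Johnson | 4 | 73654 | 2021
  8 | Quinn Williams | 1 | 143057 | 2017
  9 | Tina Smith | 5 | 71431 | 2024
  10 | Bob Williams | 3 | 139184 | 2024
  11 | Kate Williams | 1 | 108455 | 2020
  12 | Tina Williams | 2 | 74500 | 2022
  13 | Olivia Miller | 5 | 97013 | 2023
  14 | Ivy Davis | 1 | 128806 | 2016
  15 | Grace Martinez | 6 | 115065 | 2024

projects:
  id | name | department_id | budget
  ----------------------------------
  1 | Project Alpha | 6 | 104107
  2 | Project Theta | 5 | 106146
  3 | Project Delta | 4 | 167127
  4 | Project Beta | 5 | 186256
SELECT SUM(hire_year) FROM employees

Execution result:
30308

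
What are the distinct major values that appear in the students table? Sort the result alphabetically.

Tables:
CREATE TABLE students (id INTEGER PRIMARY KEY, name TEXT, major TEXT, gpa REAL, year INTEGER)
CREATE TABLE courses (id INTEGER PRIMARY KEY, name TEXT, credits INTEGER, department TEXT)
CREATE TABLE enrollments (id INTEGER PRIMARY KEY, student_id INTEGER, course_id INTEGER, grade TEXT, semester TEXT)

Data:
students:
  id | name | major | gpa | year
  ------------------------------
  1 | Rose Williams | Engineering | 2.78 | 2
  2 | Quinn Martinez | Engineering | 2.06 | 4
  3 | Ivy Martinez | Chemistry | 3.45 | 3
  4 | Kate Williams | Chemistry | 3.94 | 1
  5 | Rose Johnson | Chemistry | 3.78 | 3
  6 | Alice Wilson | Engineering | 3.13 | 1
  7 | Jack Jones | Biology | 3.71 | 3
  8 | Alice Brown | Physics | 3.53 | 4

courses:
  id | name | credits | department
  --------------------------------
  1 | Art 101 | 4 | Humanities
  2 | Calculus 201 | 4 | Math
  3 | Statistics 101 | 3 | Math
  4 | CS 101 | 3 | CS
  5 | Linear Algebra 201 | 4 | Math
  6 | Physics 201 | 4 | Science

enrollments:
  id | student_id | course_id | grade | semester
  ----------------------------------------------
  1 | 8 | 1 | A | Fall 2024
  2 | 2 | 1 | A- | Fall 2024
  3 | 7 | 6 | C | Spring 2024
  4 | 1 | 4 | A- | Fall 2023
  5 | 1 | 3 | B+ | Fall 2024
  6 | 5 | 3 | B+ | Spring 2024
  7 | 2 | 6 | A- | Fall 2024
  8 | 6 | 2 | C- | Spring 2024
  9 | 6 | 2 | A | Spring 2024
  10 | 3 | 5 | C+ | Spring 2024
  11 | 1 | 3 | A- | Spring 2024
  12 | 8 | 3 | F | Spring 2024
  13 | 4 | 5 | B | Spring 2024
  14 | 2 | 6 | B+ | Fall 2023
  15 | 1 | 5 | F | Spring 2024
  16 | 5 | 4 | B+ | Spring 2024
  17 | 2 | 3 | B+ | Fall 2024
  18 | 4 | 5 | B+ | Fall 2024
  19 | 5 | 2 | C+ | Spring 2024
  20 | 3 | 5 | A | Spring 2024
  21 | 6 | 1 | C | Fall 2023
SELECT DISTINCT major FROM students ORDER BY major

Execution result:
major
Biology
Chemistry
Engineering
Physics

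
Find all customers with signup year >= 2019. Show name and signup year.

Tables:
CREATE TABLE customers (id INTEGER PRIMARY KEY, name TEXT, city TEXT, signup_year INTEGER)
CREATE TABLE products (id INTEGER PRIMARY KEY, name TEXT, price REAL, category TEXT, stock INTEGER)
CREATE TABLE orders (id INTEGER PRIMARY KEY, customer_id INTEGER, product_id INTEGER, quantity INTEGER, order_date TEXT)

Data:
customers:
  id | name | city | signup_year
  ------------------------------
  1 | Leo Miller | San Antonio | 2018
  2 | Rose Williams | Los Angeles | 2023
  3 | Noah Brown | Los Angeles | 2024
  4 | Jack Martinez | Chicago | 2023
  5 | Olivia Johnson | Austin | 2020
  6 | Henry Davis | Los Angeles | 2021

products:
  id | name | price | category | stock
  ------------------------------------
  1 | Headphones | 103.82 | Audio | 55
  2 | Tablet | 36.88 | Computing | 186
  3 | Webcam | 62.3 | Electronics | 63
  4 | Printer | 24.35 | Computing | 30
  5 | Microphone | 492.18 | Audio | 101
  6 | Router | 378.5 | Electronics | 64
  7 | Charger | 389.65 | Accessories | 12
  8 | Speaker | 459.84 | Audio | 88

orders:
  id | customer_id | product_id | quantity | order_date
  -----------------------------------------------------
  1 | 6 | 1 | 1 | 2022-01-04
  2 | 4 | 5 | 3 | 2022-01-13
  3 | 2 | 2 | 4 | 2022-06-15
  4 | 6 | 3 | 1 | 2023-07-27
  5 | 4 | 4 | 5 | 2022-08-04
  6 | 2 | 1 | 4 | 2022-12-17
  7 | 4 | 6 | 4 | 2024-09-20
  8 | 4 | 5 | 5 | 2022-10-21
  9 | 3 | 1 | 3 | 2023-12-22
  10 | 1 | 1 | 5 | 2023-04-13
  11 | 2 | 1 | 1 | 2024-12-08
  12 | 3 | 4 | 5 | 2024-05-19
SELECT name, signup_year FROM customers WHERE signup_year >= 2019

Execution result:
name | signup_year
Rose Williams | 2023
Noah Brown | 2024
Jack Martinez | 2023
Olivia Johnson | 2020
Henry Davis | 2021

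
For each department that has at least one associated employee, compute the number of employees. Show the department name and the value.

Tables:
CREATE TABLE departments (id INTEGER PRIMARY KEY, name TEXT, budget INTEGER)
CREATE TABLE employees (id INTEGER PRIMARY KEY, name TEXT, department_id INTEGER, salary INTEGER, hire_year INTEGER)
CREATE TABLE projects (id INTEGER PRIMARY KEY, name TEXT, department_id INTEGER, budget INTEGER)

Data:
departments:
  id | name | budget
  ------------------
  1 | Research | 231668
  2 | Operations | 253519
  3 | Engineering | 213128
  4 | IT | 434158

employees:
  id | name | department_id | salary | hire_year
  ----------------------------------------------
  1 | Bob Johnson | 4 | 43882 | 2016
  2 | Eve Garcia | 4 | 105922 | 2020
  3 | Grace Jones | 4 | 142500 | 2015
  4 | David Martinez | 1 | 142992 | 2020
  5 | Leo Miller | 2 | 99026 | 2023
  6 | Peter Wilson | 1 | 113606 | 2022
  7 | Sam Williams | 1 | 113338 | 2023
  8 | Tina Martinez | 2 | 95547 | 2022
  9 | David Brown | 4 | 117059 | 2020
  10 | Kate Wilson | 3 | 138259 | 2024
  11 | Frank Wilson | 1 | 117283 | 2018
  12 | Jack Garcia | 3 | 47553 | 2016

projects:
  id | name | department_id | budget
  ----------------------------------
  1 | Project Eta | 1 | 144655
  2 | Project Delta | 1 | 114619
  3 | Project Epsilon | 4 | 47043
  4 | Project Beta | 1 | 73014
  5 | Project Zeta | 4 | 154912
SELECT p.name, COUNT(*) AS n FROM employees c JOIN departments p ON c.department_id = p.id GROUP BY p.id, p.name

Execution result:
name | n
Research | 4
Operations | 2
Engineering | 2
IT | 4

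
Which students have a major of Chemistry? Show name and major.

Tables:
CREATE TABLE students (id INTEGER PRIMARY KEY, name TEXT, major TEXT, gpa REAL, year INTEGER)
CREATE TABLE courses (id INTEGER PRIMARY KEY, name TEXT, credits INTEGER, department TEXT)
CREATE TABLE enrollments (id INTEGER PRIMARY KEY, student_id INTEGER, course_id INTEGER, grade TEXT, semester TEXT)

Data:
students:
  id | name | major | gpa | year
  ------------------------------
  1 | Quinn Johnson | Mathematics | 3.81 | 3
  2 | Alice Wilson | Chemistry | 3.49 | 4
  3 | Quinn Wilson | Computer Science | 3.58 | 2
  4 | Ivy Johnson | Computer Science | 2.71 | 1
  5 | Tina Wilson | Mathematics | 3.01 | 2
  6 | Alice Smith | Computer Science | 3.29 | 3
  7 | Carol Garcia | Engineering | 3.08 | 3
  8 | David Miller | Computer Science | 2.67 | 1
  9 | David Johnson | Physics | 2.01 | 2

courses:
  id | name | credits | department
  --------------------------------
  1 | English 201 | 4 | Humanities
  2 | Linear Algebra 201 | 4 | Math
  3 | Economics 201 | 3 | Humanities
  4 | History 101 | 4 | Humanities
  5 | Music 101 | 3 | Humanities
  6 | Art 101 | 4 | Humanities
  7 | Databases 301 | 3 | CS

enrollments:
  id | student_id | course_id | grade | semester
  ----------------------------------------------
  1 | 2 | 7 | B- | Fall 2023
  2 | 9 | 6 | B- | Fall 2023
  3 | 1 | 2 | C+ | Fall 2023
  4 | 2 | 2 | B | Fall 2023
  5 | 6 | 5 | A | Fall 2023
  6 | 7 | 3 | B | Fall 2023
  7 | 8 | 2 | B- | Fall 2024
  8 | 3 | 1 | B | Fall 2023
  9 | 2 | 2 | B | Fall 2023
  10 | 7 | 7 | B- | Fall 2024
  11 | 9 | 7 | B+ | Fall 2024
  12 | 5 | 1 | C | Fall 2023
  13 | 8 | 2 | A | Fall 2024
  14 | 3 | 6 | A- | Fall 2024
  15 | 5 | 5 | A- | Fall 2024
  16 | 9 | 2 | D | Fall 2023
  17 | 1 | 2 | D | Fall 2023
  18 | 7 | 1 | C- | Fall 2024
SELECT name, major FROM students WHERE major = 'Chemistry'

Execution result:
name | major
Alice Wilson | Chemistry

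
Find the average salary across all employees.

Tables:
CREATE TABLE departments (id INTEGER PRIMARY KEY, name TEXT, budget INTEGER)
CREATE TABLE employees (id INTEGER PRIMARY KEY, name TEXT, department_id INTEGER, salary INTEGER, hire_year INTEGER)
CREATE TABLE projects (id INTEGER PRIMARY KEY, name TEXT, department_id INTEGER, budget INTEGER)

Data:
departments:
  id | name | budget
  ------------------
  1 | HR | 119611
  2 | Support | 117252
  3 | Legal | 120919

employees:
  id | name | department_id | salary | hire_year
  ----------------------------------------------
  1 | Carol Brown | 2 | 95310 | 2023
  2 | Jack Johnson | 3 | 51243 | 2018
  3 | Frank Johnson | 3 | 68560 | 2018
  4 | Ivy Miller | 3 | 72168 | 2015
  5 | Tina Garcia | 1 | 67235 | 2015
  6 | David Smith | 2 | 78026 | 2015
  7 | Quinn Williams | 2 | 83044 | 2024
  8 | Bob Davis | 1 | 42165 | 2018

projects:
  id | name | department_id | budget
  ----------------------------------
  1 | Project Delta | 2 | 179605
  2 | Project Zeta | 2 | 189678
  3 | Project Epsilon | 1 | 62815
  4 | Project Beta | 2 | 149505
SELECT AVG(salary) FROM employees

Execution result:
69718.88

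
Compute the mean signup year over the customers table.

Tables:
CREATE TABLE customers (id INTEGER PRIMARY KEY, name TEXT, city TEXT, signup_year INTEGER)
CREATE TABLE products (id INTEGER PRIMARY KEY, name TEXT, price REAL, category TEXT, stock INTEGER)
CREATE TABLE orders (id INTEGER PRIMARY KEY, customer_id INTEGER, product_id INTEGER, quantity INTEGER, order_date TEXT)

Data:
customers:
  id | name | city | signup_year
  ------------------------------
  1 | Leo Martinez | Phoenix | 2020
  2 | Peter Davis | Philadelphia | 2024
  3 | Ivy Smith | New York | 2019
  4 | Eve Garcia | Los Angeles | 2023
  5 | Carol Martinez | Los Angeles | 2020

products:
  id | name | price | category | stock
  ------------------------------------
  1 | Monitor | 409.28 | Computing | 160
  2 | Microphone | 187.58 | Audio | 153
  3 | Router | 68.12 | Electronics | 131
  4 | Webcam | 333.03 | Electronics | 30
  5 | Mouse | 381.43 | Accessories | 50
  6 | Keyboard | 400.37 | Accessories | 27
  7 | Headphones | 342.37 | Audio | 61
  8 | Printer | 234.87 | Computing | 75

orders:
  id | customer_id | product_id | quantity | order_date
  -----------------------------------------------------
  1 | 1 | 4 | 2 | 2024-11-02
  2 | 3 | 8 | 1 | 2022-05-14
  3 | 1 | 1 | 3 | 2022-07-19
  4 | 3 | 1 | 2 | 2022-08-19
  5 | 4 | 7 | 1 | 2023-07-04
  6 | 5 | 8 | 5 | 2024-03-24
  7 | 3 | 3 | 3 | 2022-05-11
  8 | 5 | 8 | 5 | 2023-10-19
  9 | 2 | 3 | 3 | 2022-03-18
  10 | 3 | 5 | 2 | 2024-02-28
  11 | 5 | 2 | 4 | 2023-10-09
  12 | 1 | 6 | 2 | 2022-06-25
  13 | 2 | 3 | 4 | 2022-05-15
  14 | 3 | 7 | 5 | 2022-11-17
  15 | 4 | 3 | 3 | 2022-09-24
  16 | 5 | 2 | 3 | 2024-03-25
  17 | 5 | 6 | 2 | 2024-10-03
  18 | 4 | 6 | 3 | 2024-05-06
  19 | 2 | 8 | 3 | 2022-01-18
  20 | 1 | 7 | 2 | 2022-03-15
SELECT AVG(signup_year) FROM customers

Execution result:
2021.20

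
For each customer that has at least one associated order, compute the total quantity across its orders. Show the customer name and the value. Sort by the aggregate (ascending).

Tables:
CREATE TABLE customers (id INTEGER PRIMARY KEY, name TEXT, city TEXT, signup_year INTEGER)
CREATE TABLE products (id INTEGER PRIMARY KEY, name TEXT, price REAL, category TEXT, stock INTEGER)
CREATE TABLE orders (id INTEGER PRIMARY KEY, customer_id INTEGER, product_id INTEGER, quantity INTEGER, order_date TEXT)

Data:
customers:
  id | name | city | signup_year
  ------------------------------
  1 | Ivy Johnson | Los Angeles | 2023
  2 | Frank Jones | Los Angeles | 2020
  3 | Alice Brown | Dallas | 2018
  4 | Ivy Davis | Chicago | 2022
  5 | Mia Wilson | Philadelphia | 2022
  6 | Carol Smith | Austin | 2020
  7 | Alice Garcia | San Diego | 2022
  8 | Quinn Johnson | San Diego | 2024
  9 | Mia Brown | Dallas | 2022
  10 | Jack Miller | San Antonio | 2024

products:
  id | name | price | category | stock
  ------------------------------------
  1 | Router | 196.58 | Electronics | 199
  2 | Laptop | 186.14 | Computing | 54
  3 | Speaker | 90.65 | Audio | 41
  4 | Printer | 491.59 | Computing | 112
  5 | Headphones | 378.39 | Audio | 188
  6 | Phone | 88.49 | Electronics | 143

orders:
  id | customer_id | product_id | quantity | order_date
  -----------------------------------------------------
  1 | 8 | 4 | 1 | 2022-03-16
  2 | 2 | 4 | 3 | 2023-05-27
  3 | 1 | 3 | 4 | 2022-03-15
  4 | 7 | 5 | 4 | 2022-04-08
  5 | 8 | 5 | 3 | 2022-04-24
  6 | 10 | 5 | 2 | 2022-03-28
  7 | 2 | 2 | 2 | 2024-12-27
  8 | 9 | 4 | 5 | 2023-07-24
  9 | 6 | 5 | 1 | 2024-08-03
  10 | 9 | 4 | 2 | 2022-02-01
SELECT p.name, SUM(c.quantity) AS sum_quantity FROM orders c JOIN customers p ON c.customer_id = p.id GROUP BY p.id, p.name ORDER BY sum_quantity ASC

Execution result:
name | sum_quantity
Carol Smith | 1
Jack Miller | 2
Ivy Johnson | 4
Alice Garcia | 4
Quinn Johnson | 4
Frank Jones | 5
Mia Brown | 7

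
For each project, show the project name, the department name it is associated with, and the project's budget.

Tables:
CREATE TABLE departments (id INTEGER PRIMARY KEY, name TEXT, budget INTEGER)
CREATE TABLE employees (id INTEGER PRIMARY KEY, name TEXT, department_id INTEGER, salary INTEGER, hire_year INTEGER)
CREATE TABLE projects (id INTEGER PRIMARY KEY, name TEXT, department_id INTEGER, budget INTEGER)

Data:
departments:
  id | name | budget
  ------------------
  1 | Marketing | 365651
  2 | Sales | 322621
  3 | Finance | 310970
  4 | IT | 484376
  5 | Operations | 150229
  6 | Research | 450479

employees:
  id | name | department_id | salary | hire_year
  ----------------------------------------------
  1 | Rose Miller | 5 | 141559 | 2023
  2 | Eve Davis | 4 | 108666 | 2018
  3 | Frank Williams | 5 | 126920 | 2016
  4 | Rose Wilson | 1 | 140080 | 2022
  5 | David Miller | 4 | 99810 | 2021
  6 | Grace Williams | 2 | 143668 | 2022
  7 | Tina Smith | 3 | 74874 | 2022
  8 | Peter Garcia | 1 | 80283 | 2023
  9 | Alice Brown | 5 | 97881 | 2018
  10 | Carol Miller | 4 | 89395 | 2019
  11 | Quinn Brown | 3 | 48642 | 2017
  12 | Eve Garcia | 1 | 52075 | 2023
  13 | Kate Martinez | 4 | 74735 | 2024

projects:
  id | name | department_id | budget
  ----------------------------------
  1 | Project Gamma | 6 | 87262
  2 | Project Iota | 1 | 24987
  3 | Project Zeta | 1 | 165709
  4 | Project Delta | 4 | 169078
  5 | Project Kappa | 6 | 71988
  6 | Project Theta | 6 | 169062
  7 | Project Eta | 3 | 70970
SELECT c.name, p.name AS department, c.budget FROM projects c JOIN departments p ON c.department_id = p.id

Execution result:
name | department | budget
Project Gamma | Research | 87262
Project Iota | Marketing | 24987
Project Zeta | Marketing | 165709
Project Delta | IT | 169078
Project Kappa | Research | 71988
Project Theta | Research | 169062
Project Eta | Finance | 70970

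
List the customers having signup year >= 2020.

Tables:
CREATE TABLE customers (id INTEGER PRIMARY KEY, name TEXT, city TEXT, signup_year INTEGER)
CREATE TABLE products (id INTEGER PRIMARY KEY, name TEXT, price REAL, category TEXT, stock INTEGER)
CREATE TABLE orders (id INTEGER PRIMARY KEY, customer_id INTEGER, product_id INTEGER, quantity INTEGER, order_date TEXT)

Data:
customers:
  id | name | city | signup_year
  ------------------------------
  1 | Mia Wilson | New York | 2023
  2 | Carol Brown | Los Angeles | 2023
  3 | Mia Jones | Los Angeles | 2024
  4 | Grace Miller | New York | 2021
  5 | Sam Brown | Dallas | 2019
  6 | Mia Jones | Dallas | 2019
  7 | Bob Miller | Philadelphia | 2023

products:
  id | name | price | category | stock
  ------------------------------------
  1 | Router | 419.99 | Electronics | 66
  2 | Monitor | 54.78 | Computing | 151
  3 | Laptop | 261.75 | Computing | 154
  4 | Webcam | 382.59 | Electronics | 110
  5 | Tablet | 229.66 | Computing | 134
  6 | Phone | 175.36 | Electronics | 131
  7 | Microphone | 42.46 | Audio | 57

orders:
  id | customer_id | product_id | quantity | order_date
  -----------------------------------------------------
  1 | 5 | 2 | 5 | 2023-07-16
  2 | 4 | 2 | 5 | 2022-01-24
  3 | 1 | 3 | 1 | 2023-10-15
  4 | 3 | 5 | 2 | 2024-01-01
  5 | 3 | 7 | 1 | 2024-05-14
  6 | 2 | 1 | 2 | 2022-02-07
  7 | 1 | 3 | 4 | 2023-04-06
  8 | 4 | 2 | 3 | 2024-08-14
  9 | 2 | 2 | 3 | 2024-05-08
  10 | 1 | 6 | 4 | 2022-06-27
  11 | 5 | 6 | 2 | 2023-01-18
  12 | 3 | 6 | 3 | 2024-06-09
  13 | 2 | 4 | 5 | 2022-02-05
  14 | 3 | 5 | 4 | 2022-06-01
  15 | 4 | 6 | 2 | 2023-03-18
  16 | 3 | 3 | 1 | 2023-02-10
SELECT name, signup_year FROM customers WHERE signup_year >= 2020

Execution result:
name | signup_year
Mia Wilson | 2023
Carol Brown | 2023
Mia Jones | 2024
Grace Miller | 2021
Bob Miller | 2023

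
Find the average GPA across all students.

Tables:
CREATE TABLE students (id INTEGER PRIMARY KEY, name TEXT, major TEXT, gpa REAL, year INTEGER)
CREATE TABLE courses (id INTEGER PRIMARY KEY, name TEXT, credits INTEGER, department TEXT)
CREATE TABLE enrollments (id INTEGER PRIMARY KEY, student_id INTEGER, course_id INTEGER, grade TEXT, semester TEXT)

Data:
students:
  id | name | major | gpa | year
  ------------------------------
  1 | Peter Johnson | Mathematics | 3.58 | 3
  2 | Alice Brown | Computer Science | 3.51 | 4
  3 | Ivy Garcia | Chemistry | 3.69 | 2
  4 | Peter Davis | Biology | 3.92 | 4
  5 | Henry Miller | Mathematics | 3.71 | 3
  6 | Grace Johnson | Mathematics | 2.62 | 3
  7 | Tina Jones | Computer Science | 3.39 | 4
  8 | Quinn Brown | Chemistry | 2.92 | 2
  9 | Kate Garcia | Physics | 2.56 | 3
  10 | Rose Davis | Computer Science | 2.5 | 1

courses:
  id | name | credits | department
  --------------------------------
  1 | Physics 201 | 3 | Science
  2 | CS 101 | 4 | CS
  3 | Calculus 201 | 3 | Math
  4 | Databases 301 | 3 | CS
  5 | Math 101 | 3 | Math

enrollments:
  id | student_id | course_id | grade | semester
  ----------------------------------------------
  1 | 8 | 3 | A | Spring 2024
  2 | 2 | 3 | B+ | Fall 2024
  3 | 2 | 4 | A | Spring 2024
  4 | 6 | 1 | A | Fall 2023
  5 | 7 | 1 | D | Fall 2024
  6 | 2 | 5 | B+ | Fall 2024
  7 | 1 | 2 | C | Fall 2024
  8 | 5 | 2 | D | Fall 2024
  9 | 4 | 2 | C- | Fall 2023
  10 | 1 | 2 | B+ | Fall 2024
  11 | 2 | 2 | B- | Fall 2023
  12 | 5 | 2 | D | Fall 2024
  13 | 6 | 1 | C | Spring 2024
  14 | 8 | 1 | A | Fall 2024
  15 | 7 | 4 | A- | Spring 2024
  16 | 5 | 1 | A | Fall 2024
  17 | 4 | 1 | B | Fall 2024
SELECT AVG(gpa) FROM students

Execution result:
3.24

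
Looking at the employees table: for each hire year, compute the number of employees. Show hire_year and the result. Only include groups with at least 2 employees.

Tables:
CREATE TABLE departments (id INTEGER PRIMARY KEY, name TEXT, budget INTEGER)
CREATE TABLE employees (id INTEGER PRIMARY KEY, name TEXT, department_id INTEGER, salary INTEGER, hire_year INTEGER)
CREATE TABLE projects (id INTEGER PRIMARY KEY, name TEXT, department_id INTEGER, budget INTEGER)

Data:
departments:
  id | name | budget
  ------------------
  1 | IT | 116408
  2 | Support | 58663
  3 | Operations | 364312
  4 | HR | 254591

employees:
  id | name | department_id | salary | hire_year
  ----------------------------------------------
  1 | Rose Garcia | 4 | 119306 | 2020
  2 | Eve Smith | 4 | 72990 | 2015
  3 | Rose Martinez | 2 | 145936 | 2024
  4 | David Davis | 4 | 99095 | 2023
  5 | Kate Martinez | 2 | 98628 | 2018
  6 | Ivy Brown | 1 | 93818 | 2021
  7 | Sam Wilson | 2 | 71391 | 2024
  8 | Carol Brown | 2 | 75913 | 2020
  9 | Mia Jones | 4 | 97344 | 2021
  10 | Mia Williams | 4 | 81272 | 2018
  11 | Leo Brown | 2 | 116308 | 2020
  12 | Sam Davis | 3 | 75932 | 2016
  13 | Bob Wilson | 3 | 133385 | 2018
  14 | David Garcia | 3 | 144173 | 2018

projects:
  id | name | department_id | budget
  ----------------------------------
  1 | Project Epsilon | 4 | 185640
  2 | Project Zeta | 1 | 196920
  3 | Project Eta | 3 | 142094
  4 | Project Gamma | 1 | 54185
SELECT hire_year, COUNT(*) AS n FROM employees GROUP BY hire_year HAVING COUNT(*) >= 2

Execution result:
hire_year | n
2018 | 4
2020 | 3
2021 | 2
2024 | 2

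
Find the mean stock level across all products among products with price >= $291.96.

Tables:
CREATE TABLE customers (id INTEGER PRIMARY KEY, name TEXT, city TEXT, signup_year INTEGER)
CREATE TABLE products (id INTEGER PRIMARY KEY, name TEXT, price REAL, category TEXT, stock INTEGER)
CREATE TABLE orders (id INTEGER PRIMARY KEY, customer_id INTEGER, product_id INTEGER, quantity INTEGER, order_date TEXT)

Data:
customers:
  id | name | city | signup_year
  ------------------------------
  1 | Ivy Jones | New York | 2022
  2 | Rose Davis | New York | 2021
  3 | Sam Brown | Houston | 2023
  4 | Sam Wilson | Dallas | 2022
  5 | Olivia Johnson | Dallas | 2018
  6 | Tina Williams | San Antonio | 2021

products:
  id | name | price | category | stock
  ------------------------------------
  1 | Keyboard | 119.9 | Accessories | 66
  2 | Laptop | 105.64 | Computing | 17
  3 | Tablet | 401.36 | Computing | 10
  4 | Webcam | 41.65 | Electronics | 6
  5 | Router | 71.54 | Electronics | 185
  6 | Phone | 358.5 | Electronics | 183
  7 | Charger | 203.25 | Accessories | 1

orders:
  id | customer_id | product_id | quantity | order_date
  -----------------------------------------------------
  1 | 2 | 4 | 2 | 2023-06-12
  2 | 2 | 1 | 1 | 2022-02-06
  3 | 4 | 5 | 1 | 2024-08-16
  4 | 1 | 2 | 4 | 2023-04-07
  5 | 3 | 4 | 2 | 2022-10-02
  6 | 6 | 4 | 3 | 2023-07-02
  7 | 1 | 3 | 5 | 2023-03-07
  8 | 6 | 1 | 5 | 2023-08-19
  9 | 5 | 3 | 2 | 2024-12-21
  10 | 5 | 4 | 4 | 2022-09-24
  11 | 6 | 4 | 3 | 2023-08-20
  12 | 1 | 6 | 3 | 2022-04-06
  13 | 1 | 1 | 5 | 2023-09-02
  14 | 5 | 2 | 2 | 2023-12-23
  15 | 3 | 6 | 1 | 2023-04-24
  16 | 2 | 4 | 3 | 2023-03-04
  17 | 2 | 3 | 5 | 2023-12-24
SELECT AVG(stock) FROM products WHERE price >= 291.96

Execution result:
96.50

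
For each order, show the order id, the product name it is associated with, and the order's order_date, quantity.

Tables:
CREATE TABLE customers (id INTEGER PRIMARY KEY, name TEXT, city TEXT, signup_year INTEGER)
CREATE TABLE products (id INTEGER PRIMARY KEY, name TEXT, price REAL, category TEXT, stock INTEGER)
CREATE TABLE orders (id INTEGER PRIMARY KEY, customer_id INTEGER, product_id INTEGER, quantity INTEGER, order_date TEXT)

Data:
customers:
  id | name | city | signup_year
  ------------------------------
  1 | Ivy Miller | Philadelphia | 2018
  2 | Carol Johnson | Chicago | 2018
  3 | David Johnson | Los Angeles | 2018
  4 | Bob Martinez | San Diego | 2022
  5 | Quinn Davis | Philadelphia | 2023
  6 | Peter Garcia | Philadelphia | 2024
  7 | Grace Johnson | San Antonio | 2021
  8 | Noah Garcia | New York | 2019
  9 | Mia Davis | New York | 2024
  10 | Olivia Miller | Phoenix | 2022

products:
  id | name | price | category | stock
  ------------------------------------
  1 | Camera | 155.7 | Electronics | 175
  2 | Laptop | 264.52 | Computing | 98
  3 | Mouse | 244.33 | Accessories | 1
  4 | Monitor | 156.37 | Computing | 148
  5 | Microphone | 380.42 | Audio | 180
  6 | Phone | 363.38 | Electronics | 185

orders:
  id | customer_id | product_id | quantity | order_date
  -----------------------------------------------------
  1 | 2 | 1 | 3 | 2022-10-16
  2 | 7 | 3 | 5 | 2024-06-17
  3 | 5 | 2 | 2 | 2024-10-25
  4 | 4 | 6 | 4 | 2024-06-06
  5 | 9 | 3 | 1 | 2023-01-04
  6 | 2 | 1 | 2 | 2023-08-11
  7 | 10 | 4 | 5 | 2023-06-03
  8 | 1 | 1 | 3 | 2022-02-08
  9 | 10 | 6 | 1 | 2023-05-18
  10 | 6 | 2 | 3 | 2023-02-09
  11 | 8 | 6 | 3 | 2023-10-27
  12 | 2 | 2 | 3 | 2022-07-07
SELECT c.id, p.name AS product, c.order_date, c.quantity FROM orders c JOIN products p ON c.product_id = p.id

Execution result:
id | product | order_date | quantity
1 | Camera | 2022-10-16 | 3
2 | Mouse | 2024-06-17 | 5
3 | Laptop | 2024-10-25 | 2
4 | Phone | 2024-06-06 | 4
5 | Mouse | 2023-01-04 | 1
6 | Camera | 2023-08-11 | 2
7 | Monitor | 2023-06-03 | 5
8 | Camera | 2022-02-08 | 3
9 | Phone | 2023-05-18 | 1
10 | Laptop | 2023-02-09 | 3
11 | Phone | 2023-10-27 | 3
12 | Laptop | 2022-07-07 | 3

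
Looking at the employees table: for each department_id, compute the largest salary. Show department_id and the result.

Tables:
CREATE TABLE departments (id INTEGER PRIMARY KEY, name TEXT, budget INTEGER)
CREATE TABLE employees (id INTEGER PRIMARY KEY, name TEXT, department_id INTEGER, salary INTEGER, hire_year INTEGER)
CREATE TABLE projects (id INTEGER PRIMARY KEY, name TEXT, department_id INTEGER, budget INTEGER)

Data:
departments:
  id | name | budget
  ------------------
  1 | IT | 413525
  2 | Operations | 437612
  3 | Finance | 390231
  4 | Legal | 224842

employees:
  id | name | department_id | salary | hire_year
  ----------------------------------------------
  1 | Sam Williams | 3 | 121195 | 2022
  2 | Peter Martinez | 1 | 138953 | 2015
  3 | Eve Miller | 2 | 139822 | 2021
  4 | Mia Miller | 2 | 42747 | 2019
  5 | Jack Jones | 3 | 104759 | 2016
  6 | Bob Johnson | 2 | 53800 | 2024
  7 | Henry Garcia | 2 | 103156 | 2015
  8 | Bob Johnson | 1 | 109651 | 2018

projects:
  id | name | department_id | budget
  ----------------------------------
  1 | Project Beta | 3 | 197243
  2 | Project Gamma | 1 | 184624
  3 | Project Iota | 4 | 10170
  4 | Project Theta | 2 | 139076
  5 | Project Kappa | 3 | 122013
SELECT department_id, MAX(salary) AS max_salary FROM employees GROUP BY department_id

Execution result:
department_id | max_salary
1 | 138953
2 | 139822
3 | 121195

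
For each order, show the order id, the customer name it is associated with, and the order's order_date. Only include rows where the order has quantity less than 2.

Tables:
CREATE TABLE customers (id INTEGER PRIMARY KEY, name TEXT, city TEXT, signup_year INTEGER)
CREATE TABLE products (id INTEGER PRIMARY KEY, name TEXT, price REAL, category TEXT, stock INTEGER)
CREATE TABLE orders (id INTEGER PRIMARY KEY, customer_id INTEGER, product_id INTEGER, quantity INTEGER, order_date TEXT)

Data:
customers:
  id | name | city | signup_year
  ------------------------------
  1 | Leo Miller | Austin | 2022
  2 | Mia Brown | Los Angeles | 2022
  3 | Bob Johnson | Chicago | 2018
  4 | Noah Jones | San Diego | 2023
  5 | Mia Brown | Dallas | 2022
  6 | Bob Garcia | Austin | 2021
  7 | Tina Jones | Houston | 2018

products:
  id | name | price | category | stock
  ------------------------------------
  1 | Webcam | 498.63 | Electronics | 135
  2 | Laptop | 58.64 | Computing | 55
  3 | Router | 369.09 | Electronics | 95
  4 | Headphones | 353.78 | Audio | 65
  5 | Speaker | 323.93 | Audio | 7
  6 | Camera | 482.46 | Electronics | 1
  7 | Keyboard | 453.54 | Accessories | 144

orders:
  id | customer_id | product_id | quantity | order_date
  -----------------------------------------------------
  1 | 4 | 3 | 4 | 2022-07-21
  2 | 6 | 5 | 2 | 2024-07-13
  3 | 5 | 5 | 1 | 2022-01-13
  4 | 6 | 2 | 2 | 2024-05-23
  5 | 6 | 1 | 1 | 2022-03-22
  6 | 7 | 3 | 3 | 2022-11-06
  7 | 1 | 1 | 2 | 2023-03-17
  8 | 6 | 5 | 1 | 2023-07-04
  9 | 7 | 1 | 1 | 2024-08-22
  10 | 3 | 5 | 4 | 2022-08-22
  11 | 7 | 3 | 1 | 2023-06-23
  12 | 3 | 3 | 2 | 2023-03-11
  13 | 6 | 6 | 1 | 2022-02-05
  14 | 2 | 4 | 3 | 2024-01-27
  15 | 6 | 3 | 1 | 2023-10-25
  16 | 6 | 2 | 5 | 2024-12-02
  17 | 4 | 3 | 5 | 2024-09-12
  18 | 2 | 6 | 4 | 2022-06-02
SELECT c.id, p.name AS customer, c.order_date FROM orders c JOIN customers p ON c.customer_id = p.id WHERE c.quantity < 2

Execution result:
id | customer | order_date
3 | Mia Brown | 2022-01-13
5 | Bob Garcia | 2022-03-22
8 | Bob Garcia | 2023-07-04
9 | Tina Jones | 2024-08-22
11 | Tina Jones | 2023-06-23
13 | Bob Garcia | 2022-02-05
15 | Bob Garcia | 2023-10-25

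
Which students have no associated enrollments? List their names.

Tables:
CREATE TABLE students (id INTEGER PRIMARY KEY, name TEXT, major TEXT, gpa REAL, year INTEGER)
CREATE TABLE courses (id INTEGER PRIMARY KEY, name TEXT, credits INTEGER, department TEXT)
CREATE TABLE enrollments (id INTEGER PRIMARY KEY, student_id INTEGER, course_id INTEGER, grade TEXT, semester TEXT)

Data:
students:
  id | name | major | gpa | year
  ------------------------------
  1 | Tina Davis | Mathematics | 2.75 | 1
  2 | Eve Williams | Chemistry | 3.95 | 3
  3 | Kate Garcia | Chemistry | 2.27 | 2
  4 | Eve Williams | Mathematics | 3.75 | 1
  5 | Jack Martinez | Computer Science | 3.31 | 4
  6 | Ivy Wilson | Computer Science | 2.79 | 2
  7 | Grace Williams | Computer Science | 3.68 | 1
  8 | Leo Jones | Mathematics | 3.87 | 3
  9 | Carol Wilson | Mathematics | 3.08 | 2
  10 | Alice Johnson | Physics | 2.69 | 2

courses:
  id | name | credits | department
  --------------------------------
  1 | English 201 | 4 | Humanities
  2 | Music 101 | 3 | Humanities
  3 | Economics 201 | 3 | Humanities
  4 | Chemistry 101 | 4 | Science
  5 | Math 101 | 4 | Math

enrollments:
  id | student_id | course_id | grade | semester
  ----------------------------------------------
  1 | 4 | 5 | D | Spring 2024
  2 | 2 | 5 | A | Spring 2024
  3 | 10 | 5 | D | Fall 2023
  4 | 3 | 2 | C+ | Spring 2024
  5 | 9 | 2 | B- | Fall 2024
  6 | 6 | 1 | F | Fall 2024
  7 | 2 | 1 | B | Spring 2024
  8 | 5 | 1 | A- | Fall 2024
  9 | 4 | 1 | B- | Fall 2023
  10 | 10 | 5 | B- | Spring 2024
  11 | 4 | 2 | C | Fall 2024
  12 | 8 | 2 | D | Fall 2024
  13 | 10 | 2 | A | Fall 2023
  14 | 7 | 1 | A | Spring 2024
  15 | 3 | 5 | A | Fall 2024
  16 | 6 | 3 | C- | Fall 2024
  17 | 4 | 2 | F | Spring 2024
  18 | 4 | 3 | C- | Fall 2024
SELECT p.name FROM students p LEFT JOIN enrollments c ON c.student_id = p.id WHERE c.id IS NULL

Execution result:
Tina Davis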